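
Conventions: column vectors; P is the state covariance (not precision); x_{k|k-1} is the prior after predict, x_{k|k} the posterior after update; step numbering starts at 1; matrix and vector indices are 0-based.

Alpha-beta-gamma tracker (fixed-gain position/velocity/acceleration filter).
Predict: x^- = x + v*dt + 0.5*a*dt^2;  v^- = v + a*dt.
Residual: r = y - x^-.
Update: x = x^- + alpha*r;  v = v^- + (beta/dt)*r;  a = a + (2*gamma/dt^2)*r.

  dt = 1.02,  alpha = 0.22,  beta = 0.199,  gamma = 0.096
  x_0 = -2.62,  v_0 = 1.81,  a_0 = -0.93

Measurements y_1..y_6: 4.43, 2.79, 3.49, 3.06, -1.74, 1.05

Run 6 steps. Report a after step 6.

a_post = -2.6909

step 1: x_pred=-1.2576  r=5.6876  x^+=-0.0063  v^+=1.9710  a^+=0.1196
step 2: x_pred=2.0664  r=0.7236  x^+=2.2256  v^+=2.2342  a^+=0.2532
step 3: x_pred=4.6362  r=-1.1462  x^+=4.3840  v^+=2.2688  a^+=0.0416
step 4: x_pred=6.7199  r=-3.6599  x^+=5.9147  v^+=1.5973  a^+=-0.6338
step 5: x_pred=7.2142  r=-8.9542  x^+=5.2443  v^+=-0.7961  a^+=-2.2862
step 6: x_pred=3.2429  r=-2.1929  x^+=2.7605  v^+=-3.5559  a^+=-2.6909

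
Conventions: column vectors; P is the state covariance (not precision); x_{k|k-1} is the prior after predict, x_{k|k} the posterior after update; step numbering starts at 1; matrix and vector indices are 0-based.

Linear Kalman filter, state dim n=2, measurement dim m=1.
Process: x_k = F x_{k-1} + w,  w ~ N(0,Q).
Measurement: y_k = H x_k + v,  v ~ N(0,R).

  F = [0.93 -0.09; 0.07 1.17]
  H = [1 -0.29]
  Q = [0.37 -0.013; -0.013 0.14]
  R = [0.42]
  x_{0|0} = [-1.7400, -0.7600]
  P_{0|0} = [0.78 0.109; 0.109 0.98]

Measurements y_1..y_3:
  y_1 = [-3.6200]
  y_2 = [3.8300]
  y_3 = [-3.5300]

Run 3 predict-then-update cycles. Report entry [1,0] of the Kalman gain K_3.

step 1: x^-=[-1.5498, -1.0110]  P^-=[1.0343 0.0525; 0.0525 1.5032]  S=[1.5503]  K=[0.6574; -0.2473]  nu=[-2.3634]  x^+=[-3.1034, -0.4265]  P^+=[0.3644 0.3045; 0.3045 1.4084]
step 2: x^-=[-2.8478, -0.7162]  P^-=[0.6456 0.1919; 0.1919 2.1196]  S=[1.1326]  K=[0.5209; -0.3733]  nu=[6.4701]  x^+=[0.5225, -3.1315]  P^+=[0.3383 0.4121; 0.4121 1.9618]
step 3: x^-=[0.7678, -3.6273]  P^-=[0.6095 0.2483; 0.2483 2.8946]  S=[1.1289]  K=[0.4761; -0.5236]  nu=[-5.3497]  x^+=[-1.7793, -0.8260]  P^+=[0.3536 0.5297; 0.5297 2.5850]

K[1,0] = -0.5236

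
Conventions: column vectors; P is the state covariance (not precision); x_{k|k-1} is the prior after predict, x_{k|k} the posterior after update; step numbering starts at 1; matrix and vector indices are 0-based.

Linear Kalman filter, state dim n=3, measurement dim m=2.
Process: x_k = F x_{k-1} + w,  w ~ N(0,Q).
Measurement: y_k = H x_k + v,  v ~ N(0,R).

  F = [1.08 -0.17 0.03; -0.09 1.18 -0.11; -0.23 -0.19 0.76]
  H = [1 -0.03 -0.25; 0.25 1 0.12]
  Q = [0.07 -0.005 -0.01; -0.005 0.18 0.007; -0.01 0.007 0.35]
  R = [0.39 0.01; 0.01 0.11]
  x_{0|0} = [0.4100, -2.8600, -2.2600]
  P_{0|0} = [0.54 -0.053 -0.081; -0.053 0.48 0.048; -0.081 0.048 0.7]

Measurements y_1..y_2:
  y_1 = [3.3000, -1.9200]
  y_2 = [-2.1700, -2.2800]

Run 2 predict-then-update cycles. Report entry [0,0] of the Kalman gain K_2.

K[0,0] = 0.4712

step 1: x^-=[0.8612, -3.1631, -1.2685]  P^-=[0.7281 -0.2120 -0.1763; -0.2120 0.8584 -0.0869; -0.1763 -0.0869 0.8100]  S=[1.2690 -0.0565; -0.0565 0.8881]  K=[0.6126 -0.0186; -0.1307 0.8868; -0.2990 -0.0571]  nu=[2.0268, 1.1800]  x^+=[2.0810, -2.3816, -1.9418]  P^+=[0.2502 -0.0649 0.0536; -0.0649 0.1252 -0.1061; 0.0536 -0.1061 0.6956]
step 2: x^-=[2.5941, -2.7840, -1.5019]  P^-=[0.3944 -0.1527 0.0164; -0.1527 0.4072 -0.1573; 0.0164 -0.1573 0.7758]  S=[0.8319 -0.0376; -0.0376 0.4399]  K=[0.4712 -0.0781; -0.1154 0.7861; -0.2147 -0.1548]  nu=[-5.2231, 0.0357]  x^+=[0.1302, -2.1530, -0.3860]  P^+=[0.2043 -0.0661 0.0932; -0.0661 0.1174 -0.1300; 0.0932 -0.1300 0.7294]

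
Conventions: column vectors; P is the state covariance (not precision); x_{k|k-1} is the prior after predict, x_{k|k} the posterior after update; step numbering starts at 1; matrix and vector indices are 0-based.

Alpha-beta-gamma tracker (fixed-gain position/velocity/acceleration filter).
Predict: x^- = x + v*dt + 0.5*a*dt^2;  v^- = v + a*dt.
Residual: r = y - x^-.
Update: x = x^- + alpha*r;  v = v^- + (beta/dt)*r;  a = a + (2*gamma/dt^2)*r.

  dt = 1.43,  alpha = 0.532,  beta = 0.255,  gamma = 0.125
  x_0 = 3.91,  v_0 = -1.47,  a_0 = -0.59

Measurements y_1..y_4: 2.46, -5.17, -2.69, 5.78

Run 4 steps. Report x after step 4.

step 1: x_pred=1.2047  r=1.2553  x^+=1.8725  v^+=-2.0898  a^+=-0.4365
step 2: x_pred=-1.5623  r=-3.6077  x^+=-3.4816  v^+=-3.3574  a^+=-0.8776
step 3: x_pred=-9.1800  r=6.4900  x^+=-5.7273  v^+=-3.4551  a^+=-0.0842
step 4: x_pred=-10.7541  r=16.5341  x^+=-1.9579  v^+=-0.6270  a^+=1.9372

x_post = -1.9579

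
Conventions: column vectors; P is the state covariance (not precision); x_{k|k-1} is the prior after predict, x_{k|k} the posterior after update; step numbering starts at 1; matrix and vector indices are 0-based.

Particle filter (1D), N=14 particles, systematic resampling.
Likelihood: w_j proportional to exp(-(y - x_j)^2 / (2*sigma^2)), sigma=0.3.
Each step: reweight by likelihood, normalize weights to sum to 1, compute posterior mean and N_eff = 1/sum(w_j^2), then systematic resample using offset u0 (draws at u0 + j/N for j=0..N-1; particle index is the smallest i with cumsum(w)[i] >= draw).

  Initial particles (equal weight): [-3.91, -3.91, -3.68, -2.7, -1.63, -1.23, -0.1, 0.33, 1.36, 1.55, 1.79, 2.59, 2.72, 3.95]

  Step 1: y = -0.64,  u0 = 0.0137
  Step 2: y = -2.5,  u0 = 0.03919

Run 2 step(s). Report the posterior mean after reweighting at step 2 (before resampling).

step 1: w=[0.0000, 0.0000, 0.0000, 0.0000, 0.0123, 0.4106, 0.5619, 0.0152, 0.0000, 0.0000, 0.0000, 0.0000, 0.0000, 0.0000]  mean=-0.5761  Neff=2.0631  idx=[5, 5, 5, 5, 5, 5, 6, 6, 6, 6, 6, 6, 6, 6]
step 2: w=[0.1667, 0.1667, 0.1667, 0.1667, 0.1667, 0.1667, 0.0000, 0.0000, 0.0000, 0.0000, 0.0000, 0.0000, 0.0000, 0.0000]  mean=-1.2300  Neff=6.0000  idx=[0, 0, 1, 1, 1, 2, 2, 3, 3, 4, 4, 4, 5, 5]

post_mean = -1.2300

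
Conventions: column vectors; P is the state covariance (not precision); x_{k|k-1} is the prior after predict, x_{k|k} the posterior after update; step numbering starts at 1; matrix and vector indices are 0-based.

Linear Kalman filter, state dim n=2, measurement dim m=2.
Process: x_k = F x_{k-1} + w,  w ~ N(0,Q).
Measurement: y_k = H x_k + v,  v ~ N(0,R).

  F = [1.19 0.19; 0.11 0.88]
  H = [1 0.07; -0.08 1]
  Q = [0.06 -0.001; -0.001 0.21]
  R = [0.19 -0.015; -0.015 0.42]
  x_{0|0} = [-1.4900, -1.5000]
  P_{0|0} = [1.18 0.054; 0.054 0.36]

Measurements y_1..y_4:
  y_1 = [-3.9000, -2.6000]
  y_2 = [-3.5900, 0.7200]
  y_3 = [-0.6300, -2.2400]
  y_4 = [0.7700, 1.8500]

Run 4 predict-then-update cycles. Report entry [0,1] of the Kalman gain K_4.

step 1: x^-=[-2.0581, -1.4839]  P^-=[1.7684 0.2713; 0.2713 0.5135]  S=[1.9989 0.1493; 0.1493 0.9014]  K=[0.8945 -0.0041; 0.1144 0.5266]  nu=[-1.7380, -1.2807]  x^+=[-3.6075, -2.3572]  P^+=[0.1701 -0.0015; -0.0015 0.2194]
step 2: x^-=[-4.7408, -2.4712]  P^-=[0.3081 0.0563; 0.0563 0.3816]  S=[0.5079 0.0431; 0.0431 0.7946]  K=[0.6139 0.0066; 0.1238 0.4679]  nu=[1.3238, 2.8119]  x^+=[-3.9096, -0.9916]  P^+=[0.1163 0.0029; 0.0029 0.1949]
step 3: x^-=[-4.8409, -1.3026]  P^-=[0.2331 0.0499; 0.0499 0.3629]  S=[0.4318 0.0413; 0.0413 0.7764]  K=[0.5468 0.0111; 0.1307 0.4553]  nu=[4.3020, -1.3246]  x^+=[-2.5034, -1.3434]  P^+=[0.1034 0.0047; 0.0047 0.1896]
step 4: x^-=[-3.2343, -1.4576]  P^-=[0.2154 0.0493; 0.0493 0.3590]  S=[0.4141 0.0419; 0.0419 0.7725]  K=[0.5272 0.0129; 0.1340 0.4524]  nu=[4.1063, 3.0488]  x^+=[-1.0300, 0.4717]  P^+=[0.0996 0.0055; 0.0055 0.1884]

K[0,1] = 0.0129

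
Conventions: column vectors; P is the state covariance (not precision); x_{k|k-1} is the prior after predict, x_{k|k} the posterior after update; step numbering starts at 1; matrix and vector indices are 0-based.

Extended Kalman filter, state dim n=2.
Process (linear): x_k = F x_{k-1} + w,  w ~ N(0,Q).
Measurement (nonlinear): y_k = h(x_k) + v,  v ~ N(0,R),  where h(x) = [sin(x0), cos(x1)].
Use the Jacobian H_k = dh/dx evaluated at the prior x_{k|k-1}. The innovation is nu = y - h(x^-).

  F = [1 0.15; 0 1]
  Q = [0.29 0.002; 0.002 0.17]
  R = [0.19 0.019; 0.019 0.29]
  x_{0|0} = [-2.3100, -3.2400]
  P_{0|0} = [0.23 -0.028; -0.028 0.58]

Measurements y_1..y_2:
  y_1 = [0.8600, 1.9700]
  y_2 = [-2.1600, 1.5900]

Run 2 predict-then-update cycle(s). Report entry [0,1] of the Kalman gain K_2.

step 1: x^-=[-2.7960, -3.2400]  P^-=[0.5246 0.0610; 0.0610 0.7500]  H_jac=[-0.9409 0.0000; 0.0000 -0.0982]  S=[0.6544 0.0246; 0.0246 0.2972]  K=[-0.7559 0.0425; -0.0786 -0.2414]  nu=[1.1988, 2.9652]  x^+=[-3.5761, -4.0500]  P^+=[0.1518 0.0207; 0.0207 0.7277]
step 2: x^-=[-4.1836, -4.0500]  P^-=[0.4644 0.1319; 0.1319 0.8977]  H_jac=[-0.5045 0.0000; 0.0000 -0.7885]  S=[0.3082 0.0715; 0.0715 0.8482]  K=[-0.7463 -0.0597; -0.0228 -0.8327]  nu=[-3.0234, 2.2050]  x^+=[-2.0589, -5.8170]  P^+=[0.2833 0.0400; 0.0400 0.3068]

K[0,1] = -0.0597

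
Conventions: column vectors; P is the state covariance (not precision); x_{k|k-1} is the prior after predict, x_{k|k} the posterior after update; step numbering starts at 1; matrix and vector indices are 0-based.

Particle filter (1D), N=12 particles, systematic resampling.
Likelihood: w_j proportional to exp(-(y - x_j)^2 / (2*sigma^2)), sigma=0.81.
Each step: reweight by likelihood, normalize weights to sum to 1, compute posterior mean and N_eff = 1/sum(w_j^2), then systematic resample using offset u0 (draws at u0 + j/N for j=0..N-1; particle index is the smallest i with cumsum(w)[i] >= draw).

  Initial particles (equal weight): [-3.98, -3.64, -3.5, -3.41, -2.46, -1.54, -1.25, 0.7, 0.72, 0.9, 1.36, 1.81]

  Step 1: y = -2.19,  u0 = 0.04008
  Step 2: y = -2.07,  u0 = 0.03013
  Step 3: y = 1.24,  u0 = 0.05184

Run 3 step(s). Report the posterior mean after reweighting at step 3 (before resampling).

post_mean = -1.3500

step 1: w=[0.0284, 0.0657, 0.0882, 0.1049, 0.3086, 0.2364, 0.1664, 0.0006, 0.0005, 0.0002, 0.0000, 0.0000]  mean=-2.3490  Neff=4.9324  idx=[1, 2, 3, 4, 4, 4, 4, 5, 5, 5, 6, 6]
step 2: w=[0.0196, 0.0270, 0.0326, 0.1142, 0.1142, 0.1142, 0.1142, 0.1035, 0.1035, 0.1035, 0.0768, 0.0768]  mean=-2.0707  Neff=10.1779  idx=[1, 3, 4, 4, 5, 6, 6, 7, 8, 9, 10, 11]
step 3: w=[0.0000, 0.0011, 0.0011, 0.0011, 0.0011, 0.0011, 0.0011, 0.1056, 0.1056, 0.1056, 0.3383, 0.3383]  mean=-1.3500  Neff=3.8121  idx=[7, 8, 9, 9, 10, 10, 10, 10, 11, 11, 11, 11]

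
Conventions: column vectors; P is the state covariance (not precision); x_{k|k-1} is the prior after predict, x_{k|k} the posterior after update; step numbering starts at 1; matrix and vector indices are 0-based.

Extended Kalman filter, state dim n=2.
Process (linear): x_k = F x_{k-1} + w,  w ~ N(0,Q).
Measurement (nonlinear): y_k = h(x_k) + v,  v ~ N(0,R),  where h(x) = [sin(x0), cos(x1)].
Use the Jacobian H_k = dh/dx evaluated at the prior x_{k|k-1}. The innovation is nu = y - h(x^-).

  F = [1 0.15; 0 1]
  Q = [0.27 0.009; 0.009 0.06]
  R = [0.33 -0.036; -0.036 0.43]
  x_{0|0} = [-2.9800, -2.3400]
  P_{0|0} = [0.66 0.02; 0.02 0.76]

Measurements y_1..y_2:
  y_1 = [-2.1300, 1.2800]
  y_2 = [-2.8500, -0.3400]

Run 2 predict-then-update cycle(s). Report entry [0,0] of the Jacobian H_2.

step 1: x^-=[-3.3310, -2.3400]  P^-=[0.9531 0.1430; 0.1430 0.8200]  H_jac=[-0.9821 0.0000; 0.0000 0.7185]  S=[1.2493 -0.1369; -0.1369 0.8533]  K=[-0.7492 0.0002; -0.0374 0.6844]  nu=[-2.3183, 1.9756]  x^+=[-1.5937, -0.9011]  P^+=[0.2518 0.0377; 0.0377 0.4115]
step 2: x^-=[-1.7288, -0.9011]  P^-=[0.5423 0.1084; 0.1084 0.4715]  H_jac=[-0.1574 0.0000; 0.0000 0.7840]  S=[0.3434 -0.0494; -0.0494 0.7198]  K=[-0.2339 0.1020; 0.0244 0.5152]  nu=[-1.8625, -0.9607]  x^+=[-1.3913, -1.4416]  P^+=[0.5137 0.0667; 0.0667 0.2815]

H_jac[0,0] = -0.1574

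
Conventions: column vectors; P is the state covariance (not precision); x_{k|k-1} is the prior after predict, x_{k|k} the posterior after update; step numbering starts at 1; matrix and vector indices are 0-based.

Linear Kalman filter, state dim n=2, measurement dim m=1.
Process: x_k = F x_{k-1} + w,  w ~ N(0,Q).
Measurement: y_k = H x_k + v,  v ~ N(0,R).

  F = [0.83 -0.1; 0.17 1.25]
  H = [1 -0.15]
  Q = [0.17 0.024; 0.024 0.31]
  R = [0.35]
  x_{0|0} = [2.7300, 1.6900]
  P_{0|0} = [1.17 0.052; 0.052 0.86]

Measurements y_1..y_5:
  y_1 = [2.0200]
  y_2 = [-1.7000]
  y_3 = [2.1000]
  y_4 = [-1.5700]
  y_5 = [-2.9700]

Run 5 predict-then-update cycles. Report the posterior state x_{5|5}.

x_post = [-1.0540, 9.8047]

step 1: x^-=[2.0969, 2.5766]  P^-=[0.9760 0.1347; 0.1347 1.7097]  S=[1.3241]  K=[0.7219; -0.0920]  nu=[0.3096]  x^+=[2.3204, 2.5481]  P^+=[0.2860 0.2226; 0.2226 1.6985]
step 2: x^-=[1.6711, 3.5796]  P^-=[0.3471 0.0792; 0.0792 3.0667]  S=[0.7423]  K=[0.4516; -0.5130]  nu=[-2.8342]  x^+=[0.3913, 5.0335]  P^+=[0.1957 0.2512; 0.2512 2.8713]
step 3: x^-=[-0.1786, 6.3584]  P^-=[0.2919 -0.0510; -0.0510 4.9089]  S=[0.7676]  K=[0.3902; -1.0257]  nu=[3.2323]  x^+=[1.0826, 3.0430]  P^+=[0.1750 0.2562; 0.2562 4.1013]
step 4: x^-=[0.5943, 3.9878]  P^-=[0.2890 -0.2025; -0.2025 6.8322]  S=[0.8535]  K=[0.3742; -1.4380]  nu=[-1.5661]  x^+=[0.0082, 6.2399]  P^+=[0.1695 0.2568; 0.2568 5.0673]
step 5: x^-=[-0.6172, 7.8012]  P^-=[0.2948 -0.3234; -0.3234 8.3417]  S=[0.9295]  K=[0.3694; -1.6941]  nu=[-1.1826]  x^+=[-1.0540, 9.8047]  P^+=[0.1680 0.2582; 0.2582 5.6741]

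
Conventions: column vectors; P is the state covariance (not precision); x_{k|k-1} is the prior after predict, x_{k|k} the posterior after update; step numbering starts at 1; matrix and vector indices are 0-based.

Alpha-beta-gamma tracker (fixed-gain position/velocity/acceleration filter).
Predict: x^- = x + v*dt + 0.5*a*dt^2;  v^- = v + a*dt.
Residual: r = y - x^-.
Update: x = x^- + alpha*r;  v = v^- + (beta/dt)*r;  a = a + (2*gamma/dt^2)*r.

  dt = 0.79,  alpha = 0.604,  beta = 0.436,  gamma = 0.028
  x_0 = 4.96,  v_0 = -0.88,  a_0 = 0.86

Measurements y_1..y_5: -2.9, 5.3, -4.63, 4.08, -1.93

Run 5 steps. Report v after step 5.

step 1: x_pred=4.5332  r=-7.4332  x^+=0.0435  v^+=-4.3030  a^+=0.1930
step 2: x_pred=-3.2956  r=8.5956  x^+=1.8962  v^+=0.5934  a^+=0.9643
step 3: x_pred=2.6659  r=-7.2959  x^+=-1.7408  v^+=-2.6714  a^+=0.3096
step 4: x_pred=-3.7546  r=7.8346  x^+=0.9775  v^+=1.8972  a^+=1.0126
step 5: x_pred=2.7923  r=-4.7223  x^+=-0.0600  v^+=0.0909  a^+=0.5889

v_post = 0.0909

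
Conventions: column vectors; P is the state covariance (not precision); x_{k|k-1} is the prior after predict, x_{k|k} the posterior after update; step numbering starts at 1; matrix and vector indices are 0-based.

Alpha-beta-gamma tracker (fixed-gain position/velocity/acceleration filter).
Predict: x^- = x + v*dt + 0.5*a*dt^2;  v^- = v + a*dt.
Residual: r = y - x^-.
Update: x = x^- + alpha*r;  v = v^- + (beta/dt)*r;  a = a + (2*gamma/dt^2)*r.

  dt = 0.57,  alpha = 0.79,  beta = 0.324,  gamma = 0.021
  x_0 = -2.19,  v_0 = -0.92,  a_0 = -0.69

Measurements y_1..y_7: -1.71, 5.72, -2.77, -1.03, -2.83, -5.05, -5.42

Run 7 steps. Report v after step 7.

v_post = -2.8126

step 1: x_pred=-2.8265  r=1.1165  x^+=-1.9445  v^+=-0.6787  a^+=-0.5457
step 2: x_pred=-2.4199  r=8.1399  x^+=4.0106  v^+=3.6372  a^+=0.5066
step 3: x_pred=6.1661  r=-8.9361  x^+=-0.8934  v^+=-1.1535  a^+=-0.6486
step 4: x_pred=-1.6563  r=0.6263  x^+=-1.1615  v^+=-1.1672  a^+=-0.5676
step 5: x_pred=-1.9190  r=-0.9110  x^+=-2.6387  v^+=-2.0086  a^+=-0.6854
step 6: x_pred=-3.8949  r=-1.1551  x^+=-4.8074  v^+=-3.0558  a^+=-0.8347
step 7: x_pred=-6.6848  r=1.2648  x^+=-5.6856  v^+=-2.8126  a^+=-0.6712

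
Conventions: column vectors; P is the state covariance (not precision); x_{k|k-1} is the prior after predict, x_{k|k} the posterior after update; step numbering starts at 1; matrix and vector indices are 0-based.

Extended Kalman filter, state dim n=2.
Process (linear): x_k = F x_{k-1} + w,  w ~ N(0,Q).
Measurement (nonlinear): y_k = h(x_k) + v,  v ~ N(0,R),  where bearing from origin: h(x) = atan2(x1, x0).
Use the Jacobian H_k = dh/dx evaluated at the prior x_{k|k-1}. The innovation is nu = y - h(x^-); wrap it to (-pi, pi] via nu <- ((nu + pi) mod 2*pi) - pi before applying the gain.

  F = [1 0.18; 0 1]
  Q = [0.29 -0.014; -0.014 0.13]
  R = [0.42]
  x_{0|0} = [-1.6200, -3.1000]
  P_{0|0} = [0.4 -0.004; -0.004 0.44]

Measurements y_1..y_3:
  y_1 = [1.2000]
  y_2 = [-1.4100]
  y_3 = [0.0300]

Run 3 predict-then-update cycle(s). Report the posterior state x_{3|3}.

x_post = [-3.1410, -3.4167]

step 1: x^-=[-2.1780, -3.1000]  P^-=[0.7028 0.0612; 0.0612 0.5700]  H_jac=[0.2160 -0.1517]  S=[0.4619]  K=[0.3085; -0.1586]  nu=[-2.8999]  x^+=[-3.0727, -2.6400]  P^+=[0.6589 0.0838; 0.0838 0.5584]
step 2: x^-=[-3.5479, -2.6400]  P^-=[0.9971 0.1703; 0.1703 0.6884]  H_jac=[0.1350 -0.1814]  S=[0.4525]  K=[0.2292; -0.2252]  nu=[1.0919]  x^+=[-3.2976, -2.8858]  P^+=[0.9733 0.1937; 0.1937 0.6654]
step 3: x^-=[-3.8171, -2.8858]  P^-=[1.3546 0.2994; 0.2994 0.7954]  H_jac=[0.1260 -0.1667]  S=[0.4510]  K=[0.2678; -0.2103]  nu=[2.5242]  x^+=[-3.1410, -3.4167]  P^+=[1.3223 0.3249; 0.3249 0.7755]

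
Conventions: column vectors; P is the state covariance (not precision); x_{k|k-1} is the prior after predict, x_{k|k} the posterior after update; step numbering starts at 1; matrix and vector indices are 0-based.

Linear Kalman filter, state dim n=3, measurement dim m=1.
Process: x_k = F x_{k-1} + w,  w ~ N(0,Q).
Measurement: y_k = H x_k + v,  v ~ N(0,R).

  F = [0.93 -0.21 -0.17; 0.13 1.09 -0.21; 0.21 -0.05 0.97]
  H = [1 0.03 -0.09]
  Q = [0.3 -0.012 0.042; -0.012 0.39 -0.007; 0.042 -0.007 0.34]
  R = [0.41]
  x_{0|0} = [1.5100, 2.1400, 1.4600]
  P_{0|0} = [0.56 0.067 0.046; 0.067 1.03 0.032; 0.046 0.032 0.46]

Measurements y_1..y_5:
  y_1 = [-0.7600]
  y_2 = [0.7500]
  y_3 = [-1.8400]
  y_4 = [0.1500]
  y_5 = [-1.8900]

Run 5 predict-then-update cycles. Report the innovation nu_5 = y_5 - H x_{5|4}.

innov = [-1.0506]

step 1: x^-=[0.7067, 2.2223, 1.6263]  P^-=[0.8046 -0.1121 0.1139; -0.1121 1.6453 -0.0887; 0.1139 -0.0887 0.8143]  S=[1.1960]  K=[0.6614; -0.0458; 0.0317]  nu=[-1.3870]  x^+=[-0.2107, 2.2858, 1.5823]  P^+=[0.2814 -0.0759 0.0888; -0.0759 1.6428 -0.0870; 0.0888 -0.0870 0.8131]
step 2: x^-=[-0.9449, 2.1318, 1.3763]  P^-=[0.6347 -0.4068 0.0809; -0.4068 2.3959 -0.3569; 0.0809 -0.3569 1.1678]  S=[1.0193]  K=[0.6036; -0.2971; -0.0342]  nu=[1.7548]  x^+=[0.1143, 1.6104, 1.3162]  P^+=[0.2634 -0.2241 0.1020; -0.2241 2.3059 -0.3673; 0.1020 -0.3673 1.1666]
step 3: x^-=[-0.4557, 1.4938, 1.2202]  P^-=[0.6922 -0.6576 0.1056; -0.6576 3.2847 -0.7968; 0.1056 -0.7968 1.5369]  S=[1.0635]  K=[0.6234; -0.4583; -0.0532]  nu=[-1.3193]  x^+=[-1.2782, 2.0985, 1.2904]  P^+=[0.2789 -0.3538 0.1409; -0.3538 3.0613 -0.8227; 0.1409 -0.8227 1.5339]
step 4: x^-=[-1.8488, 1.8502, 0.8784]  P^-=[0.7554 -0.8877 0.1904; -0.8877 4.3682 -1.4243; 0.1904 -1.4243 1.9478]  S=[1.1053]  K=[0.6439; -0.5686; -0.0250]  nu=[2.0223]  x^+=[-0.5467, 0.7003, 0.8279]  P^+=[0.2972 -0.4830 0.2082; -0.4830 4.0108 -1.4400; 0.2082 -1.4400 1.9471]
step 5: x^-=[-0.7962, 0.5184, 0.6532]  P^-=[0.8102 -1.1430 0.3263; -1.1430 5.7571 -2.2421; 0.3263 -2.2421 2.4298]  S=[1.1299]  K=[0.6608; -0.6802; 0.0357]  nu=[-1.0506]  x^+=[-1.4904, 1.2330, 0.6157]  P^+=[0.3169 -0.6352 0.2996; -0.6352 5.2344 -2.2147; 0.2996 -2.2147 2.4284]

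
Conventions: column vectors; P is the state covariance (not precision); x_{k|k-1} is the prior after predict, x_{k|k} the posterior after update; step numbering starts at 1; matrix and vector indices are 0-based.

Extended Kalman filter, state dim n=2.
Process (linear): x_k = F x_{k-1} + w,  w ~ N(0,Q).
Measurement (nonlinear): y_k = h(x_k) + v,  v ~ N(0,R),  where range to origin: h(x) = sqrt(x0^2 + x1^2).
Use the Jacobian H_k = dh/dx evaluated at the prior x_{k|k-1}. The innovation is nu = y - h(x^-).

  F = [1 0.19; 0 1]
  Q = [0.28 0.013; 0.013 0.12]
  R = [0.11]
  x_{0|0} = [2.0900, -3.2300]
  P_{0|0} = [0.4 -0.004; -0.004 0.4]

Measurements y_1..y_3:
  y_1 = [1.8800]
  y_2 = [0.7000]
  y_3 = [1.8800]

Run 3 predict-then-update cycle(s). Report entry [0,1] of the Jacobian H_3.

step 1: x^-=[1.4763, -3.2300]  P^-=[0.6929 0.0850; 0.0850 0.5200]  H_jac=[0.4157 -0.9095]  S=[0.5956]  K=[0.3538; -0.7347]  nu=[-1.6714]  x^+=[0.8849, -2.0020]  P^+=[0.6184 0.2398; 0.2398 0.1985]
step 2: x^-=[0.5046, -2.0020]  P^-=[0.9967 0.2905; 0.2905 0.3185]  H_jac=[0.2444 -0.9697]  S=[0.3313]  K=[-0.1152; -0.7179]  nu=[-1.3646]  x^+=[0.6618, -1.0224]  P^+=[0.9923 0.2631; 0.2631 0.1478]
step 3: x^-=[0.4675, -1.0224]  P^-=[1.3776 0.3042; 0.3042 0.2678]  H_jac=[0.4159 -0.9094]  S=[0.3396]  K=[0.8723; -0.3445]  nu=[0.7558]  x^+=[1.1268, -1.2828]  P^+=[1.1192 0.4063; 0.4063 0.2275]

H_jac[0,1] = -0.9094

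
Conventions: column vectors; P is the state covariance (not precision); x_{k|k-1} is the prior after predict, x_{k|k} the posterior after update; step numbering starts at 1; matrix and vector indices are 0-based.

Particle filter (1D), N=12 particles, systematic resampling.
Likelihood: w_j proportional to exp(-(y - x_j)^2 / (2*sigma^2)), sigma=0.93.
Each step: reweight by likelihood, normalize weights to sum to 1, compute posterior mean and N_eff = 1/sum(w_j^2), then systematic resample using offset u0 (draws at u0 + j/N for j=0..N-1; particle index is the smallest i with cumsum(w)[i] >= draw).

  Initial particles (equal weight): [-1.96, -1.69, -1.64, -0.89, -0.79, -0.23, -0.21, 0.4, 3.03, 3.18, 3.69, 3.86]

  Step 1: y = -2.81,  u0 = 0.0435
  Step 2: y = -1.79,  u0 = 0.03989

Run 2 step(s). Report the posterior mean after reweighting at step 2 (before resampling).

post_mean = -1.6817

step 1: w=[0.3554, 0.2613, 0.2446, 0.0641, 0.0510, 0.0115, 0.0108, 0.0014, 0.0000, 0.0000, 0.0000, 0.0000]  mean=-1.6408  Neff=3.8268  idx=[0, 0, 0, 0, 1, 1, 1, 2, 2, 2, 3, 4]
step 2: w=[0.0889, 0.0889, 0.0889, 0.0889, 0.0899, 0.0899, 0.0899, 0.0892, 0.0892, 0.0892, 0.0566, 0.0507]  mean=-1.6817  Neff=11.7003  idx=[0, 1, 2, 3, 4, 5, 6, 6, 7, 8, 9, 11]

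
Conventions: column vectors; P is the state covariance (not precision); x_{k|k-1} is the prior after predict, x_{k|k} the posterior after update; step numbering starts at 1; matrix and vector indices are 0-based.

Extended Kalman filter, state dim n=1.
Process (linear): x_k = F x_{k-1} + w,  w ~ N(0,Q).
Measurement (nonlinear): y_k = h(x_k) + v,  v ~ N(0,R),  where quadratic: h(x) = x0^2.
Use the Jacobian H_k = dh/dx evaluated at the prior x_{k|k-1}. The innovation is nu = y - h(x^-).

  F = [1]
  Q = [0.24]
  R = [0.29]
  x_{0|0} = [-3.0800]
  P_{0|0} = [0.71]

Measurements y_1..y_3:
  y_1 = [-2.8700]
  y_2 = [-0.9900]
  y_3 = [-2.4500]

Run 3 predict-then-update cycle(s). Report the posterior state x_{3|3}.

step 1: x^-=[-3.0800]  P^-=[0.9500]  H_jac=[-6.1600]  S=[36.3383]  K=[-0.1610]  nu=[-12.3564]  x^+=[-1.0901]  P^+=[0.0076]
step 2: x^-=[-1.0901]  P^-=[0.2476]  H_jac=[-2.1802]  S=[1.4668]  K=[-0.3680]  nu=[-2.1783]  x^+=[-0.2885]  P^+=[0.0489]
step 3: x^-=[-0.2885]  P^-=[0.2889]  H_jac=[-0.5770]  S=[0.3862]  K=[-0.4317]  nu=[-2.5332]  x^+=[0.8051]  P^+=[0.2170]

x_post = [0.8051]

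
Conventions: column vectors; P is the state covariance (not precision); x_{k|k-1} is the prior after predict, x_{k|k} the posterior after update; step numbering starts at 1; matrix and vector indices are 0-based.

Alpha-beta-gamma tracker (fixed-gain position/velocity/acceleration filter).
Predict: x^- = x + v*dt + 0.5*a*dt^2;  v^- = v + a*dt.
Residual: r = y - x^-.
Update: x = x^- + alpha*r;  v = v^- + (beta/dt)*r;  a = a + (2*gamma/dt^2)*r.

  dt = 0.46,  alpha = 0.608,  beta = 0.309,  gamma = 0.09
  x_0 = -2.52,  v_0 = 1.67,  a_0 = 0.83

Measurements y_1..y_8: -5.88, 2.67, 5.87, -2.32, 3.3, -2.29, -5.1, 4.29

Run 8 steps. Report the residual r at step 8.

resid = 13.0284

step 1: x_pred=-1.6640  r=-4.2160  x^+=-4.2273  v^+=-0.7803  a^+=-2.7564
step 2: x_pred=-4.8779  r=7.5479  x^+=-0.2888  v^+=3.0220  a^+=3.6643
step 3: x_pred=1.4890  r=4.3810  x^+=4.1527  v^+=7.6504  a^+=7.3910
step 4: x_pred=8.4538  r=-10.7738  x^+=1.9033  v^+=3.8131  a^+=-1.7739
step 5: x_pred=3.4697  r=-0.1697  x^+=3.3665  v^+=2.8831  a^+=-1.9182
step 6: x_pred=4.4898  r=-6.7798  x^+=0.3677  v^+=-2.5535  a^+=-7.6855
step 7: x_pred=-1.6201  r=-3.4799  x^+=-3.7359  v^+=-8.4265  a^+=-10.6458
step 8: x_pred=-8.7384  r=13.0284  x^+=-0.8171  v^+=-4.5719  a^+=0.4369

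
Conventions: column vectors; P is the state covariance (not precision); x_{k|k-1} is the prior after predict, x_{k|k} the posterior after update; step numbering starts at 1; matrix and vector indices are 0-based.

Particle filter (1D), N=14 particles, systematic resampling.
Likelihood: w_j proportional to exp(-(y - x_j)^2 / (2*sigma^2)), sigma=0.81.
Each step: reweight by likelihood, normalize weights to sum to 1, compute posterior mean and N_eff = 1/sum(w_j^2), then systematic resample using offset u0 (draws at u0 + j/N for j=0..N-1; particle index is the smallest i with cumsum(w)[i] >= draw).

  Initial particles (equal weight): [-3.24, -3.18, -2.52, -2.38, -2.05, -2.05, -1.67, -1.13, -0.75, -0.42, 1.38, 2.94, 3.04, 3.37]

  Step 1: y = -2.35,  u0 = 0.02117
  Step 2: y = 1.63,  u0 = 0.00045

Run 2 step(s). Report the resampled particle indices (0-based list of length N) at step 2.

resampled_idx = [3, 11, 12, 13, 13, 13, 13, 13, 13, 13, 13, 13, 13, 13]

step 1: w=[0.0881, 0.0953, 0.1576, 0.1610, 0.1504, 0.1504, 0.1132, 0.0518, 0.0229, 0.0094, 0.0000, 0.0000, 0.0000, 0.0000]  mean=-2.2538  Neff=7.7569  idx=[0, 1, 1, 2, 2, 3, 3, 4, 4, 5, 5, 6, 6, 7]
step 2: w=[0.0000, 0.0000, 0.0000, 0.0005, 0.0005, 0.0013, 0.0013, 0.0090, 0.0090, 0.0090, 0.0090, 0.0681, 0.0681, 0.8241]  mean=-1.2415  Neff=1.4520  idx=[3, 11, 12, 13, 13, 13, 13, 13, 13, 13, 13, 13, 13, 13]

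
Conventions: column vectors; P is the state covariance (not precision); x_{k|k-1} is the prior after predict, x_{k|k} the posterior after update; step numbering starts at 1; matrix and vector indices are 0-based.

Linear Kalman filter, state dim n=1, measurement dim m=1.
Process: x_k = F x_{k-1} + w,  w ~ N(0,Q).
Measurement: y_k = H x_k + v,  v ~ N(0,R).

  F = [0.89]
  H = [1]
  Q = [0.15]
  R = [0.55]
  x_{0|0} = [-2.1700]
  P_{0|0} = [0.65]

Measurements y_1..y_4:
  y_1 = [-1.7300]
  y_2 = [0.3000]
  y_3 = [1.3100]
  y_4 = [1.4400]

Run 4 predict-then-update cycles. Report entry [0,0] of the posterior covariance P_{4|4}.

P_post[0,0] = 0.1997

step 1: x^-=[-1.9313]  P^-=[0.6649]  S=[1.2149]  K=[0.5473]  nu=[0.2013]  x^+=[-1.8211]  P^+=[0.3010]
step 2: x^-=[-1.6208]  P^-=[0.3884]  S=[0.9384]  K=[0.4139]  nu=[1.9208]  x^+=[-0.8258]  P^+=[0.2277]
step 3: x^-=[-0.7349]  P^-=[0.3303]  S=[0.8803]  K=[0.3752]  nu=[2.0449]  x^+=[0.0324]  P^+=[0.2064]
step 4: x^-=[0.0288]  P^-=[0.3135]  S=[0.8635]  K=[0.3630]  nu=[1.4112]  x^+=[0.5411]  P^+=[0.1997]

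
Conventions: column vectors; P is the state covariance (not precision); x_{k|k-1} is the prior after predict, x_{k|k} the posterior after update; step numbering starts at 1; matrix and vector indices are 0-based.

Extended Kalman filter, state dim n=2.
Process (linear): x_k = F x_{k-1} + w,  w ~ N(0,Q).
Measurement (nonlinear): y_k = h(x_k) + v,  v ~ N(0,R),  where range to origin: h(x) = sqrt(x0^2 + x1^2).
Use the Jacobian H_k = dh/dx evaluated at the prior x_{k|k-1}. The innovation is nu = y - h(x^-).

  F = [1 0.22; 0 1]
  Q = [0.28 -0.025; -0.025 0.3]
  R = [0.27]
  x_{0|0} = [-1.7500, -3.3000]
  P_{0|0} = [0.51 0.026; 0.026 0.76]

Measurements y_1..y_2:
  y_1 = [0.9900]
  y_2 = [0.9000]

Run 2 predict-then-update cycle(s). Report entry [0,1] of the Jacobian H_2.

H_jac[0,1] = -0.6698

step 1: x^-=[-2.4760, -3.3000]  P^-=[0.8382 0.1682; 0.1682 1.0600]  H_jac=[-0.6002 -0.7999]  S=[1.4116]  K=[-0.4517; -0.6722]  nu=[-3.1356]  x^+=[-1.0597, -1.1924]  P^+=[0.5502 -0.2604; -0.2604 0.4222]
step 2: x^-=[-1.3220, -1.1924]  P^-=[0.7361 -0.1925; -0.1925 0.7222]  H_jac=[-0.7426 -0.6698]  S=[0.8084]  K=[-0.5167; -0.4216]  nu=[-0.8803]  x^+=[-0.8672, -0.8213]  P^+=[0.5203 -0.3686; -0.3686 0.5786]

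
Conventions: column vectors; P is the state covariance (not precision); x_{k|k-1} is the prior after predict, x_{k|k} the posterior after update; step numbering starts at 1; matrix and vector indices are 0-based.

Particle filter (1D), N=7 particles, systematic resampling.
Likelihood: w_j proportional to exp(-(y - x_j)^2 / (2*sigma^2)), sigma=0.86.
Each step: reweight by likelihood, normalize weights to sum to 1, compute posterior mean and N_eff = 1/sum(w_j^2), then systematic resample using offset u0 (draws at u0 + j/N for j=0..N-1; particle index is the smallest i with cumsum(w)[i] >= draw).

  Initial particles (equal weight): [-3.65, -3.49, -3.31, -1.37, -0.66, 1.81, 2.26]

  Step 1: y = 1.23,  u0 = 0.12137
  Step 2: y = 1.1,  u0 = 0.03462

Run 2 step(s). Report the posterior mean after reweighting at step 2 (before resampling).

post_mean = 1.9441

step 1: w=[0.0000, 0.0000, 0.0000, 0.0075, 0.0646, 0.5754, 0.3526]  mean=1.7854  Neff=2.1758  idx=[5, 5, 5, 5, 6, 6, 6]
step 2: w=[0.1755, 0.1755, 0.1755, 0.1755, 0.0994, 0.0994, 0.0994]  mean=1.9441  Neff=6.5448  idx=[0, 1, 1, 2, 3, 4, 5]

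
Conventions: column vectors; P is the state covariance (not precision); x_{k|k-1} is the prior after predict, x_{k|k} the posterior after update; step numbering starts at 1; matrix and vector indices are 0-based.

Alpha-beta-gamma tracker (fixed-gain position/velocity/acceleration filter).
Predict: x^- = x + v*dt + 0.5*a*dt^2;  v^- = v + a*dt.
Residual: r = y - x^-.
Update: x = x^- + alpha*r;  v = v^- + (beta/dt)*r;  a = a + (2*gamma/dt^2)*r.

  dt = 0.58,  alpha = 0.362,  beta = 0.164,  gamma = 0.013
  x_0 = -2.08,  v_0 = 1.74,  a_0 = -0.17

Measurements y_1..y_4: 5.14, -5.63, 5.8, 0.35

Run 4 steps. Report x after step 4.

x_post = 2.5739

step 1: x_pred=-1.0994  r=6.2394  x^+=1.1593  v^+=3.4056  a^+=0.3122
step 2: x_pred=3.1871  r=-8.8171  x^+=-0.0047  v^+=1.0936  a^+=-0.3692
step 3: x_pred=0.5675  r=5.2325  x^+=2.4617  v^+=2.3590  a^+=0.0352
step 4: x_pred=3.8358  r=-3.4858  x^+=2.5739  v^+=1.3938  a^+=-0.2342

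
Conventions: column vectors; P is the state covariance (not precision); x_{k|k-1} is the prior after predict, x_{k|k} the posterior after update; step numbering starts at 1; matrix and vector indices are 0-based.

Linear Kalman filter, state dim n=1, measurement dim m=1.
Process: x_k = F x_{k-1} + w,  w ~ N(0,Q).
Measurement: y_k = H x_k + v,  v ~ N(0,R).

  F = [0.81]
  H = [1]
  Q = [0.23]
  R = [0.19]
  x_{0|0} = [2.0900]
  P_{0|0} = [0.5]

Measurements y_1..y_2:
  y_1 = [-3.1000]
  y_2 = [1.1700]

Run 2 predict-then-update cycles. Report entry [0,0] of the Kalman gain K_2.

step 1: x^-=[1.6929]  P^-=[0.5581]  S=[0.7481]  K=[0.7460]  nu=[-4.7929]  x^+=[-1.8826]  P^+=[0.1417]
step 2: x^-=[-1.5249]  P^-=[0.3230]  S=[0.5130]  K=[0.6296]  nu=[2.6949]  x^+=[0.1719]  P^+=[0.1196]

K[0,0] = 0.6296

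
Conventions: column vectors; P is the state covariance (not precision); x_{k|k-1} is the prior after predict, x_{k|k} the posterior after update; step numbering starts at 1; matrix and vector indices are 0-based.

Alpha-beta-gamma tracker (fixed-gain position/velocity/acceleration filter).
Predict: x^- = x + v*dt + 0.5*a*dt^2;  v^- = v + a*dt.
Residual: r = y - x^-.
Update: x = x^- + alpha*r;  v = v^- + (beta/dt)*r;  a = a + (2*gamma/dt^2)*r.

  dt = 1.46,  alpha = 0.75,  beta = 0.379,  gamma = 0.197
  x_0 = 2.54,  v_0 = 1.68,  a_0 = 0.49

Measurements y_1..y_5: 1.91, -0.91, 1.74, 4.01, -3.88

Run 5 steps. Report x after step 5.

step 1: x_pred=5.5150  r=-3.6050  x^+=2.8113  v^+=1.4596  a^+=-0.1763
step 2: x_pred=4.7543  r=-5.6643  x^+=0.5061  v^+=-0.2683  a^+=-1.2233
step 3: x_pred=-1.1894  r=2.9294  x^+=1.0076  v^+=-1.2939  a^+=-0.6819
step 4: x_pred=-1.6081  r=5.6181  x^+=2.6055  v^+=-0.8310  a^+=0.3566
step 5: x_pred=1.7723  r=-5.6523  x^+=-2.4669  v^+=-1.7776  a^+=-0.6882

x_post = -2.4669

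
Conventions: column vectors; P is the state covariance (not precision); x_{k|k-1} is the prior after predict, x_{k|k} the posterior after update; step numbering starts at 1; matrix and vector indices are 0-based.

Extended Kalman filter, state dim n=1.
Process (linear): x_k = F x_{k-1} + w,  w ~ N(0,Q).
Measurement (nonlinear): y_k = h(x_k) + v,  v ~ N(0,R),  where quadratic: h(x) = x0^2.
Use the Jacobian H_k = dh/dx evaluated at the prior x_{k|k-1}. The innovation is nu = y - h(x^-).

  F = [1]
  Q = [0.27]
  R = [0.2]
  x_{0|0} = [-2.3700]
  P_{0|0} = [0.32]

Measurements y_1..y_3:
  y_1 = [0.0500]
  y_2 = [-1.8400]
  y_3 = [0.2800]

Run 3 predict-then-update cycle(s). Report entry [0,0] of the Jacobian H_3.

H_jac[0,0] = 0.0073

step 1: x^-=[-2.3700]  P^-=[0.5900]  H_jac=[-4.7400]  S=[13.4559]  K=[-0.2078]  nu=[-5.5669]  x^+=[-1.2130]  P^+=[0.0088]
step 2: x^-=[-1.2130]  P^-=[0.2788]  H_jac=[-2.4260]  S=[1.8407]  K=[-0.3674]  nu=[-3.3114]  x^+=[0.0036]  P^+=[0.0303]
step 3: x^-=[0.0036]  P^-=[0.3003]  H_jac=[0.0073]  S=[0.2000]  K=[0.0109]  nu=[0.2800]  x^+=[0.0067]  P^+=[0.3003]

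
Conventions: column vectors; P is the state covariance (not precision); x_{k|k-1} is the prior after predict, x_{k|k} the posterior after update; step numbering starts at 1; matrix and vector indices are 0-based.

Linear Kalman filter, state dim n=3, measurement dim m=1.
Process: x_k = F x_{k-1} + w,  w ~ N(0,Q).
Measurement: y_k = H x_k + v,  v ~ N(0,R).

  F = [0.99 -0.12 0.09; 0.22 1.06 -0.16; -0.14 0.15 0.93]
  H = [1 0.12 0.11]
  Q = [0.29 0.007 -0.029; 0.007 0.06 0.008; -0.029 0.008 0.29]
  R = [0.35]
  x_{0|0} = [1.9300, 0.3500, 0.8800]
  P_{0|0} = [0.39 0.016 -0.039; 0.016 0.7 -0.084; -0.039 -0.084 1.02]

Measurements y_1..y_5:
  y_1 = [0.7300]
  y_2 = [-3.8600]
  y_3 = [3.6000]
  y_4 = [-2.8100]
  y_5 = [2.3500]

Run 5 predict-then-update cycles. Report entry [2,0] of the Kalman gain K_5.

K[2,0] = 0.0757

step 1: x^-=[1.9479, 0.6548, 0.6007]  P^-=[0.6816 0.0004 -0.0348; 0.0004 0.9302 -0.1360; -0.0348 -0.1360 1.1816]  S=[1.0482]  K=[0.6467; 0.0926; 0.0752]  nu=[-1.3626]  x^+=[1.0667, 0.5287, 0.4982]  P^+=[0.2433 -0.0624 -0.0858; -0.0624 0.9212 -0.1433; -0.0858 -0.1433 1.1757]
step 2: x^-=[1.0375, 0.7154, 0.3933]  P^-=[0.5538 -0.1425 -0.0551; -0.1425 1.1625 -0.1780; -0.0551 -0.1780 1.3174]  S=[0.8855]  K=[0.5993; -0.0255; 0.0773]  nu=[-5.0266]  x^+=[-1.9750, 0.8434, 0.0046]  P^+=[0.2358 -0.1290 -0.0961; -0.1290 1.1619 -0.1763; -0.0961 -0.1763 1.3121]
step 3: x^-=[-2.0560, 0.4588, 0.4073]  P^-=[0.5658 -0.2471 -0.0641; -0.2471 1.4170 -0.1863; -0.0641 -0.1863 1.4368]  S=[0.8753]  K=[0.6045; -0.1115; 0.0818]  nu=[5.5562]  x^+=[1.3027, -0.1607, 0.8620]  P^+=[0.2460 -0.1881 -0.1074; -0.1881 1.4061 -0.1783; -0.1074 -0.1783 1.4310]
step 4: x^-=[1.3865, -0.0217, 0.5952]  P^-=[0.5923 -0.3369 -0.0797; -0.3369 1.6687 -0.1631; -0.0797 -0.1631 1.5502]  S=[0.8824]  K=[0.6155; -0.1752; 0.0807]  nu=[-4.2594]  x^+=[-1.2352, 0.7246, 0.2514]  P^+=[0.2580 -0.2418 -0.1236; -0.2418 1.6416 -0.1506; -0.1236 -0.1506 1.5445]
step 5: x^-=[-1.2871, 0.4561, 0.5154]  P^-=[0.6177 -0.4153 -0.1025; -0.4153 1.9036 -0.1137; -0.1025 -0.1137 1.6681]  S=[0.8901]  K=[0.6253; -0.2240; 0.0757]  nu=[3.5257]  x^+=[0.9176, -0.3336, 0.7824]  P^+=[0.2696 -0.2906 -0.1446; -0.2906 1.8589 -0.0986; -0.1446 -0.0986 1.6630]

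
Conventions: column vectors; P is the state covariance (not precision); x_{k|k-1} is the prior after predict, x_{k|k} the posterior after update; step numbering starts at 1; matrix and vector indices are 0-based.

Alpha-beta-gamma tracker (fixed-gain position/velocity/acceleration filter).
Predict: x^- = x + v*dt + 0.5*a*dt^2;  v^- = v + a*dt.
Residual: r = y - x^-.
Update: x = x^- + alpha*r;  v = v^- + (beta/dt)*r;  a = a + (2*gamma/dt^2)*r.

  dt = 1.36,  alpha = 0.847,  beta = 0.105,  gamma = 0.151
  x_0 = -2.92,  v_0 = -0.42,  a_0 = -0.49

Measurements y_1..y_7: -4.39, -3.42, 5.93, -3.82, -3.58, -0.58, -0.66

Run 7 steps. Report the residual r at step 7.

step 1: x_pred=-3.9444  r=-0.4456  x^+=-4.3218  v^+=-1.1208  a^+=-0.5628
step 2: x_pred=-6.3666  r=2.9466  x^+=-3.8708  v^+=-1.6587  a^+=-0.0817
step 3: x_pred=-6.2021  r=12.1321  x^+=4.0738  v^+=-0.8331  a^+=1.8993
step 4: x_pred=4.6973  r=-8.5173  x^+=-2.5169  v^+=1.0924  a^+=0.5086
step 5: x_pred=-0.5609  r=-3.0191  x^+=-3.1181  v^+=1.5509  a^+=0.0156
step 6: x_pred=-0.9944  r=0.4144  x^+=-0.6434  v^+=1.6042  a^+=0.0833
step 7: x_pred=1.6153  r=-2.2753  x^+=-0.3119  v^+=1.5418  a^+=-0.2882

resid = -2.2753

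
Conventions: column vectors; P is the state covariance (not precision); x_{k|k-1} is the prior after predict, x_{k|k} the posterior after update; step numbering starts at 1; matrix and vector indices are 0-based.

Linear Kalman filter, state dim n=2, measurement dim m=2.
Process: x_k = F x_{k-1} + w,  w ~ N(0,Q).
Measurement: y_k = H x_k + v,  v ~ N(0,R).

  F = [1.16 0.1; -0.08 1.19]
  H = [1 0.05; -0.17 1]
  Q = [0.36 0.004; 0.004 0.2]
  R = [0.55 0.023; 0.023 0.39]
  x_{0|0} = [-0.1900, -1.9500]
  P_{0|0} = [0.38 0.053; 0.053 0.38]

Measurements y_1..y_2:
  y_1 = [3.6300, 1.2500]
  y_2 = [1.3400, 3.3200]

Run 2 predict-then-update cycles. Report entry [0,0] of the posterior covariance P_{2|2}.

P_post[0,0] = 0.3253

step 1: x^-=[-0.4154, -2.3053]  P^-=[0.8874 0.0867; 0.0867 0.7305]  S=[1.4479 -0.0054; -0.0054 1.1166]  K=[0.6157 -0.0545; 0.0875 0.6414]  nu=[4.1607, 3.4847]  x^+=[1.9564, 0.2937]  P^+=[0.3349 0.0498; 0.0498 0.2606]
step 2: x^-=[2.2987, 0.1930]  P^-=[0.8248 0.0723; 0.0723 0.5617]  S=[1.3834 -0.0174; -0.0174 0.9510]  K=[0.5980 -0.0604; 0.0799 0.5792]  nu=[-0.9684, 3.5178]  x^+=[1.5070, 2.1532]  P^+=[0.3253 0.0455; 0.0455 0.2355]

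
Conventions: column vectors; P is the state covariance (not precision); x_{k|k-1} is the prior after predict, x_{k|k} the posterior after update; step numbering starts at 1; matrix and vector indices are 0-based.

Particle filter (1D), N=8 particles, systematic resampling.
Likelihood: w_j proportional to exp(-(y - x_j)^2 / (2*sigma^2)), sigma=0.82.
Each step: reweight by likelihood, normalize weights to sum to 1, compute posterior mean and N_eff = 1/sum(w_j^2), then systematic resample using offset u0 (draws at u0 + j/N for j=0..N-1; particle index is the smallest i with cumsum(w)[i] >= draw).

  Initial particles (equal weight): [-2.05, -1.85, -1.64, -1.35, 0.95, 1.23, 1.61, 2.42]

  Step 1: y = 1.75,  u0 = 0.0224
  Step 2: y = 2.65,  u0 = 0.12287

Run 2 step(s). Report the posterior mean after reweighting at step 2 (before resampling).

step 1: w=[0.0000, 0.0000, 0.0001, 0.0003, 0.1977, 0.2603, 0.3137, 0.2279]  mean=1.5642  Neff=3.8879  idx=[4, 4, 5, 5, 6, 6, 7, 7]
step 2: w=[0.0333, 0.0333, 0.0638, 0.0638, 0.1279, 0.1279, 0.2749, 0.2749]  mean=1.9628  Neff=5.1482  idx=[2, 4, 5, 6, 6, 7, 7, 7]

post_mean = 1.9628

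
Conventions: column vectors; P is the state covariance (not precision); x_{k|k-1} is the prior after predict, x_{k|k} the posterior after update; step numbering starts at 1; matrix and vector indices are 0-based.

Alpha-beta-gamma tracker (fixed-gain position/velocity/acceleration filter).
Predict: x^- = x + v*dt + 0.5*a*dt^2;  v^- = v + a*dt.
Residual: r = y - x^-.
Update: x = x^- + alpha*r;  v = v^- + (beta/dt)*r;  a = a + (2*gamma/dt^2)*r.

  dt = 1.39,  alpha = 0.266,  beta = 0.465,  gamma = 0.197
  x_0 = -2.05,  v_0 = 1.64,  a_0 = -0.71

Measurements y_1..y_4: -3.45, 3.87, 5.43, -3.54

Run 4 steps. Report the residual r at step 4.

step 1: x_pred=-0.4563  r=-2.9937  x^+=-1.2526  v^+=-0.3484  a^+=-1.3205
step 2: x_pred=-3.0125  r=6.8825  x^+=-1.1818  v^+=0.1186  a^+=0.0830
step 3: x_pred=-0.9368  r=6.3668  x^+=0.7568  v^+=2.3639  a^+=1.3814
step 4: x_pred=5.3770  r=-8.9170  x^+=3.0051  v^+=1.3009  a^+=-0.4370

resid = -8.9170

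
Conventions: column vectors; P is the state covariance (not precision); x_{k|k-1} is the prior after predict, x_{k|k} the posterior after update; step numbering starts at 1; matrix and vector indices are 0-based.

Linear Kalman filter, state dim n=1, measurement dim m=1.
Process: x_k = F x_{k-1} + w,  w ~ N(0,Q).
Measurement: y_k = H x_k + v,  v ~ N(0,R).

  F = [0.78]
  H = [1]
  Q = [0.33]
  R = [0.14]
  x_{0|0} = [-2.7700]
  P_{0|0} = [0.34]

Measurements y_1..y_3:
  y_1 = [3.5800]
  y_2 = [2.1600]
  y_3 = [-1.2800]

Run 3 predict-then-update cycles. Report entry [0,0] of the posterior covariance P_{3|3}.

P_post[0,0] = 0.1032

step 1: x^-=[-2.1606]  P^-=[0.5369]  S=[0.6769]  K=[0.7932]  nu=[5.7406]  x^+=[2.3926]  P^+=[0.1110]
step 2: x^-=[1.8662]  P^-=[0.3976]  S=[0.5376]  K=[0.7396]  nu=[0.2938]  x^+=[2.0835]  P^+=[0.1035]
step 3: x^-=[1.6251]  P^-=[0.3930]  S=[0.5330]  K=[0.7373]  nu=[-2.9051]  x^+=[-0.5169]  P^+=[0.1032]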